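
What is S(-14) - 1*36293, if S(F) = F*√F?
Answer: -36293 - 14*I*√14 ≈ -36293.0 - 52.383*I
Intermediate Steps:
S(F) = F^(3/2)
S(-14) - 1*36293 = (-14)^(3/2) - 1*36293 = -14*I*√14 - 36293 = -36293 - 14*I*√14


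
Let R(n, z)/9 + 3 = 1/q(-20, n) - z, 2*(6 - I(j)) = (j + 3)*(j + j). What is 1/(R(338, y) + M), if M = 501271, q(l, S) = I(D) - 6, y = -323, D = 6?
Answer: 6/3024905 ≈ 1.9835e-6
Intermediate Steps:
I(j) = 6 - j*(3 + j) (I(j) = 6 - (j + 3)*(j + j)/2 = 6 - (3 + j)*2*j/2 = 6 - j*(3 + j))
q(l, S) = -54 (q(l, S) = (6 - 1*6² - 3*6) - 6 = (6 - 1*36 - 18) - 6 = (6 - 36 - 18) - 6 = -48 - 6 = -54)
R(n, z) = -163/6 - 9*z (R(n, z) = -27 + 9*(1/(-54) - z) = -27 + 9*(-1/54 - z) = -27 + (-⅙ - 9*z) = -163/6 - 9*z)
1/(R(338, y) + M) = 1/((-163/6 - 9*(-323)) + 501271) = 1/((-163/6 + 2907) + 501271) = 1/(17279/6 + 501271) = 1/(3024905/6) = 6/3024905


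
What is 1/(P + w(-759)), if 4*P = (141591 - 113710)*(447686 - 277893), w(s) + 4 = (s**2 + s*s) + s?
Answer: 4/4738604229 ≈ 8.4413e-10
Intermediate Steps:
w(s) = -4 + s + 2*s**2 (w(s) = -4 + ((s**2 + s*s) + s) = -4 + ((s**2 + s**2) + s) = -4 + (2*s**2 + s) = -4 + (s + 2*s**2) = -4 + s + 2*s**2)
P = 4733998633/4 (P = ((141591 - 113710)*(447686 - 277893))/4 = (27881*169793)/4 = (1/4)*4733998633 = 4733998633/4 ≈ 1.1835e+9)
1/(P + w(-759)) = 1/(4733998633/4 + (-4 - 759 + 2*(-759)**2)) = 1/(4733998633/4 + (-4 - 759 + 2*576081)) = 1/(4733998633/4 + (-4 - 759 + 1152162)) = 1/(4733998633/4 + 1151399) = 1/(4738604229/4) = 4/4738604229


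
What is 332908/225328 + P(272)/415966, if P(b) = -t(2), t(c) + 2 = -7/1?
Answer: 17310054635/11716098356 ≈ 1.4775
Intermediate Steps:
t(c) = -9 (t(c) = -2 - 7/1 = -2 - 7*1 = -2 - 7 = -9)
P(b) = 9 (P(b) = -1*(-9) = 9)
332908/225328 + P(272)/415966 = 332908/225328 + 9/415966 = 332908*(1/225328) + 9*(1/415966) = 83227/56332 + 9/415966 = 17310054635/11716098356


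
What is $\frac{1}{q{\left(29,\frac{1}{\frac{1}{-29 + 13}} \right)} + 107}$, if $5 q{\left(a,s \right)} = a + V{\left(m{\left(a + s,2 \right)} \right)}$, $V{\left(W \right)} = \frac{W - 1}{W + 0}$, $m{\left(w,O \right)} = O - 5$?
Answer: $\frac{15}{1696} \approx 0.0088443$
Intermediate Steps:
$m{\left(w,O \right)} = -5 + O$ ($m{\left(w,O \right)} = O - 5 = -5 + O$)
$V{\left(W \right)} = \frac{-1 + W}{W}$
$q{\left(a,s \right)} = \frac{4}{15} + \frac{a}{5}$ ($q{\left(a,s \right)} = \frac{a + \frac{-1 + \left(-5 + 2\right)}{-5 + 2}}{5} = \frac{a + \frac{-1 - 3}{-3}}{5} = \frac{a - - \frac{4}{3}}{5} = \frac{a + \frac{4}{3}}{5} = \frac{\frac{4}{3} + a}{5} = \frac{4}{15} + \frac{a}{5}$)
$\frac{1}{q{\left(29,\frac{1}{\frac{1}{-29 + 13}} \right)} + 107} = \frac{1}{\left(\frac{4}{15} + \frac{1}{5} \cdot 29\right) + 107} = \frac{1}{\left(\frac{4}{15} + \frac{29}{5}\right) + 107} = \frac{1}{\frac{91}{15} + 107} = \frac{1}{\frac{1696}{15}} = \frac{15}{1696}$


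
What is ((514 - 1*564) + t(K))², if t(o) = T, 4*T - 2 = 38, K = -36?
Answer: 1600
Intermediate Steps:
T = 10 (T = ½ + (¼)*38 = ½ + 19/2 = 10)
t(o) = 10
((514 - 1*564) + t(K))² = ((514 - 1*564) + 10)² = ((514 - 564) + 10)² = (-50 + 10)² = (-40)² = 1600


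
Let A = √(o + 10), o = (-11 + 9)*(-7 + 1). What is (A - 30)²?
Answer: (30 - √22)² ≈ 640.58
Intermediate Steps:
o = 12 (o = -2*(-6) = 12)
A = √22 (A = √(12 + 10) = √22 ≈ 4.6904)
(A - 30)² = (√22 - 30)² = (-30 + √22)²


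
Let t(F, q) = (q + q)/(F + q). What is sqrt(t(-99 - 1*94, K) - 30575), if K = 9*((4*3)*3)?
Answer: I*sqrt(524612687)/131 ≈ 174.84*I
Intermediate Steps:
K = 324 (K = 9*(12*3) = 9*36 = 324)
t(F, q) = 2*q/(F + q) (t(F, q) = (2*q)/(F + q) = 2*q/(F + q))
sqrt(t(-99 - 1*94, K) - 30575) = sqrt(2*324/((-99 - 1*94) + 324) - 30575) = sqrt(2*324/((-99 - 94) + 324) - 30575) = sqrt(2*324/(-193 + 324) - 30575) = sqrt(2*324/131 - 30575) = sqrt(2*324*(1/131) - 30575) = sqrt(648/131 - 30575) = sqrt(-4004677/131) = I*sqrt(524612687)/131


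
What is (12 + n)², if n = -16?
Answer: 16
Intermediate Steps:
(12 + n)² = (12 - 16)² = (-4)² = 16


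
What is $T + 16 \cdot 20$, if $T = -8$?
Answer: $312$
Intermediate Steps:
$T + 16 \cdot 20 = -8 + 16 \cdot 20 = -8 + 320 = 312$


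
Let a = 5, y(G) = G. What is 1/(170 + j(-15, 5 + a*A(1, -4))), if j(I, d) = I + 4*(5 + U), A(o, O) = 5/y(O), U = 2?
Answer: 1/183 ≈ 0.0054645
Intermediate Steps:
A(o, O) = 5/O
j(I, d) = 28 + I (j(I, d) = I + 4*(5 + 2) = I + 4*7 = I + 28 = 28 + I)
1/(170 + j(-15, 5 + a*A(1, -4))) = 1/(170 + (28 - 15)) = 1/(170 + 13) = 1/183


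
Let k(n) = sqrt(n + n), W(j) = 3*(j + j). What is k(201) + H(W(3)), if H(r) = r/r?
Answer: 1 + sqrt(402) ≈ 21.050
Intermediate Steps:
W(j) = 6*j (W(j) = 3*(2*j) = 6*j)
k(n) = sqrt(2)*sqrt(n) (k(n) = sqrt(2*n) = sqrt(2)*sqrt(n))
H(r) = 1
k(201) + H(W(3)) = sqrt(2)*sqrt(201) + 1 = sqrt(402) + 1 = 1 + sqrt(402)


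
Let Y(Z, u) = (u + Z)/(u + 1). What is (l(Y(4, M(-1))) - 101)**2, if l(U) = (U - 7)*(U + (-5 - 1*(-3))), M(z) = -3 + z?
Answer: 7569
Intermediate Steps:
Y(Z, u) = (Z + u)/(1 + u)
l(U) = (-7 + U)*(-2 + U) (l(U) = (-7 + U)*(U + (-5 + 3)) = (-7 + U)*(U - 2) = (-7 + U)*(-2 + U))
(l(Y(4, M(-1))) - 101)**2 = ((14 + ((4 + (-3 - 1))/(1 + (-3 - 1)))**2 - 9*(4 + (-3 - 1))/(1 + (-3 - 1))) - 101)**2 = ((14 + ((4 - 4)/(1 - 4))**2 - 9*(4 - 4)/(1 - 4)) - 101)**2 = ((14 + (0/(-3))**2 - 9*0/(-3)) - 101)**2 = ((14 + (-1/3*0)**2 - (-3)*0) - 101)**2 = ((14 + 0**2 - 9*0) - 101)**2 = ((14 + 0 + 0) - 101)**2 = (14 - 101)**2 = (-87)**2 = 7569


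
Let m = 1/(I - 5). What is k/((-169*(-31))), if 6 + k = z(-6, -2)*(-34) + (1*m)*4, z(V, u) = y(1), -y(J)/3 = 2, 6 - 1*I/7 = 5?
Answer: 200/5239 ≈ 0.038175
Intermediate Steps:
I = 7 (I = 42 - 7*5 = 42 - 35 = 7)
y(J) = -6 (y(J) = -3*2 = -6)
m = ½ (m = 1/(7 - 5) = 1/2 = ½ ≈ 0.50000)
z(V, u) = -6
k = 200 (k = -6 + (-6*(-34) + (1*(½))*4) = -6 + (204 + (½)*4) = -6 + (204 + 2) = -6 + 206 = 200)
k/((-169*(-31))) = 200/((-169*(-31))) = 200/5239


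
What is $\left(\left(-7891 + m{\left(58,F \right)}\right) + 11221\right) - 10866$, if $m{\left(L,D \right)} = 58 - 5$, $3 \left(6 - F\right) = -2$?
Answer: $-7483$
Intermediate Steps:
$F = \frac{20}{3}$ ($F = 6 - - \frac{2}{3} = 6 + \frac{2}{3} = \frac{20}{3} \approx 6.6667$)
$m{\left(L,D \right)} = 53$ ($m{\left(L,D \right)} = 58 - 5 = 53$)
$\left(\left(-7891 + m{\left(58,F \right)}\right) + 11221\right) - 10866 = \left(\left(-7891 + 53\right) + 11221\right) - 10866 = \left(-7838 + 11221\right) - 10866 = 3383 - 10866 = -7483$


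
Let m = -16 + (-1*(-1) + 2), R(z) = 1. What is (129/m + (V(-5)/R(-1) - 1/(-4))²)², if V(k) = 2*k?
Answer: 313608681/43264 ≈ 7248.7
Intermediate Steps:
m = -13 (m = -16 + (1 + 2) = -16 + 3 = -13)
(129/m + (V(-5)/R(-1) - 1/(-4))²)² = (129/(-13) + ((2*(-5))/1 - 1/(-4))²)² = (129*(-1/13) + (-10*1 - 1*(-¼))²)² = (-129/13 + (-10 + ¼)²)² = (-129/13 + (-39/4)²)² = (-129/13 + 1521/16)² = (17709/208)² = 313608681/43264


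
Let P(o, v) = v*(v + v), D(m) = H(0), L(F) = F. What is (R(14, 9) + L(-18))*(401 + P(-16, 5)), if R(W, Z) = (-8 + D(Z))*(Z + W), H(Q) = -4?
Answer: -132594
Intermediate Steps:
D(m) = -4
P(o, v) = 2*v² (P(o, v) = v*(2*v) = 2*v²)
R(W, Z) = -12*W - 12*Z (R(W, Z) = (-8 - 4)*(Z + W) = -12*(W + Z) = -12*W - 12*Z)
(R(14, 9) + L(-18))*(401 + P(-16, 5)) = ((-12*14 - 12*9) - 18)*(401 + 2*5²) = ((-168 - 108) - 18)*(401 + 2*25) = (-276 - 18)*(401 + 50) = -294*451 = -132594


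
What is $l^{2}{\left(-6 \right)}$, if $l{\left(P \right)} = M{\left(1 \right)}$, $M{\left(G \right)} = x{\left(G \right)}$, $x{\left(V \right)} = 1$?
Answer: $1$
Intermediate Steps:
$M{\left(G \right)} = 1$
$l{\left(P \right)} = 1$
$l^{2}{\left(-6 \right)} = 1^{2} = 1$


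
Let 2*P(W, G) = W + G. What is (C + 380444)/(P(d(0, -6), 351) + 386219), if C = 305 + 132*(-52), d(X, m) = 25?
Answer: 373885/386407 ≈ 0.96759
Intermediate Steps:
C = -6559 (C = 305 - 6864 = -6559)
P(W, G) = G/2 + W/2 (P(W, G) = (W + G)/2 = (G + W)/2 = G/2 + W/2)
(C + 380444)/(P(d(0, -6), 351) + 386219) = (-6559 + 380444)/(((½)*351 + (½)*25) + 386219) = 373885/((351/2 + 25/2) + 386219) = 373885/(188 + 386219) = 373885/386407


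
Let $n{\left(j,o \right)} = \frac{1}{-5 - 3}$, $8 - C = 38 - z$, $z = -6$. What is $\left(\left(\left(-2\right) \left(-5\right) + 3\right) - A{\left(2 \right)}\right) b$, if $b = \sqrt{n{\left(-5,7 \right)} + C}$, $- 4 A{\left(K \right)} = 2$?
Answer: $\frac{459 i \sqrt{2}}{8} \approx 81.141 i$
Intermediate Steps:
$A{\left(K \right)} = - \frac{1}{2}$ ($A{\left(K \right)} = \left(- \frac{1}{4}\right) 2 = - \frac{1}{2}$)
$C = -36$ ($C = 8 - \left(38 - -6\right) = 8 - \left(38 + 6\right) = 8 - 44 = -36$)
$n{\left(j,o \right)} = - \frac{1}{8}$ ($n{\left(j,o \right)} = \frac{1}{-8} = - \frac{1}{8}$)
$b = \frac{17 i \sqrt{2}}{4}$ ($b = \sqrt{- \frac{1}{8} - 36} = \sqrt{- \frac{289}{8}} = \frac{17 i \sqrt{2}}{4} \approx 6.0104 i$)
$\left(\left(\left(-2\right) \left(-5\right) + 3\right) - A{\left(2 \right)}\right) b = \left(\left(\left(-2\right) \left(-5\right) + 3\right) - - \frac{1}{2}\right) \frac{17 i \sqrt{2}}{4} = \left(\left(10 + 3\right) + \frac{1}{2}\right) \frac{17 i \sqrt{2}}{4} = \left(13 + \frac{1}{2}\right) \frac{17 i \sqrt{2}}{4} = \frac{27 \frac{17 i \sqrt{2}}{4}}{2} = \frac{459 i \sqrt{2}}{8}$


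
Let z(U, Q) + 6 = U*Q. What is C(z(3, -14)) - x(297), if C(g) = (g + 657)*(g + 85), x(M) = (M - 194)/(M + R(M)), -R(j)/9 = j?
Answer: 53538511/2376 ≈ 22533.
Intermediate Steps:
R(j) = -9*j
z(U, Q) = -6 + Q*U (z(U, Q) = -6 + U*Q = -6 + Q*U)
x(M) = -(-194 + M)/(8*M) (x(M) = (M - 194)/(M - 9*M) = (-194 + M)/((-8*M)) = (-194 + M)*(-1/(8*M)) = -(-194 + M)/(8*M))
C(g) = (85 + g)*(657 + g) (C(g) = (657 + g)*(85 + g) = (85 + g)*(657 + g))
C(z(3, -14)) - x(297) = (55845 + (-6 - 14*3)² + 742*(-6 - 14*3)) - (194 - 1*297)/(8*297) = (55845 + (-6 - 42)² + 742*(-6 - 42)) - (194 - 297)/(8*297) = (55845 + (-48)² + 742*(-48)) - (-103)/(8*297) = (55845 + 2304 - 35616) - 1*(-103/2376) = 22533 + 103/2376 = 53538511/2376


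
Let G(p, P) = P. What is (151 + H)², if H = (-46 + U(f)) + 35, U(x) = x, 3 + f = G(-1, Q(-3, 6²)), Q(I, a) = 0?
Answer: 18769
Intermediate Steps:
f = -3 (f = -3 + 0 = -3)
H = -14 (H = (-46 - 3) + 35 = -49 + 35 = -14)
(151 + H)² = (151 - 14)² = 137² = 18769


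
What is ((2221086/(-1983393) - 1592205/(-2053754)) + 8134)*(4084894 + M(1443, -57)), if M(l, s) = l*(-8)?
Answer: 22492796089747762598525/678900217887 ≈ 3.3131e+10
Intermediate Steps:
M(l, s) = -8*l
((2221086/(-1983393) - 1592205/(-2053754)) + 8134)*(4084894 + M(1443, -57)) = ((2221086/(-1983393) - 1592205/(-2053754)) + 8134)*(4084894 - 8*1443) = ((2221086*(-1/1983393) - 1592205*(-1/2053754)) + 8134)*(4084894 - 11544) = ((-740362/661131 + 1592205/2053754) + 8134)*4073350 = (-467865335093/1357800435774 + 8134)*4073350 = (11043880879250623/1357800435774)*4073350 = 22492796089747762598525/678900217887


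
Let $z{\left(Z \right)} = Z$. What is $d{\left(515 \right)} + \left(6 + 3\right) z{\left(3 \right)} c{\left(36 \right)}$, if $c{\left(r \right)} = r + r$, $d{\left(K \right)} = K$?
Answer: $2459$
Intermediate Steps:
$c{\left(r \right)} = 2 r$
$d{\left(515 \right)} + \left(6 + 3\right) z{\left(3 \right)} c{\left(36 \right)} = 515 + \left(6 + 3\right) 3 \cdot 2 \cdot 36 = 515 + 9 \cdot 3 \cdot 72 = 515 + 27 \cdot 72 = 515 + 1944 = 2459$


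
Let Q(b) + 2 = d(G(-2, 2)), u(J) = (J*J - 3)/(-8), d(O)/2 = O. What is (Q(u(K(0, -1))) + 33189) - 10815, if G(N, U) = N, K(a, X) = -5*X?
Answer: 22368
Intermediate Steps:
d(O) = 2*O
u(J) = 3/8 - J²/8 (u(J) = (J² - 3)*(-⅛) = (-3 + J²)*(-⅛) = 3/8 - J²/8)
Q(b) = -6 (Q(b) = -2 + 2*(-2) = -2 - 4 = -6)
(Q(u(K(0, -1))) + 33189) - 10815 = (-6 + 33189) - 10815 = 33183 - 10815 = 22368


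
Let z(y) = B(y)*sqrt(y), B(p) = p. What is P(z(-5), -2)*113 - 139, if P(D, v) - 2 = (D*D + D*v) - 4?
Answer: -14490 + 1130*I*sqrt(5) ≈ -14490.0 + 2526.8*I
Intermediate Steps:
z(y) = y**(3/2) (z(y) = y*sqrt(y) = y**(3/2))
P(D, v) = -2 + D**2 + D*v (P(D, v) = 2 + ((D*D + D*v) - 4) = 2 + ((D**2 + D*v) - 4) = 2 + (-4 + D**2 + D*v) = -2 + D**2 + D*v)
P(z(-5), -2)*113 - 139 = (-2 + ((-5)**(3/2))**2 + (-5)**(3/2)*(-2))*113 - 139 = (-2 + (-5*I*sqrt(5))**2 - 5*I*sqrt(5)*(-2))*113 - 139 = (-2 - 125 + 10*I*sqrt(5))*113 - 139 = (-127 + 10*I*sqrt(5))*113 - 139 = (-14351 + 1130*I*sqrt(5)) - 139 = -14490 + 1130*I*sqrt(5)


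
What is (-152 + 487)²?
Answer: 112225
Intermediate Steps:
(-152 + 487)² = 335² = 112225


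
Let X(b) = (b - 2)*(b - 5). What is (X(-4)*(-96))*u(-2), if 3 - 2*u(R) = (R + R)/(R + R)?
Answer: -5184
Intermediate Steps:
X(b) = (-5 + b)*(-2 + b) (X(b) = (-2 + b)*(-5 + b) = (-5 + b)*(-2 + b))
u(R) = 1 (u(R) = 3/2 - (R + R)/(2*(R + R)) = 3/2 - 2*R/(2*(2*R)) = 3/2 - 2*R*1/(2*R)/2 = 3/2 - ½*1 = 3/2 - ½ = 1)
(X(-4)*(-96))*u(-2) = ((10 + (-4)² - 7*(-4))*(-96))*1 = ((10 + 16 + 28)*(-96))*1 = (54*(-96))*1 = -5184*1 = -5184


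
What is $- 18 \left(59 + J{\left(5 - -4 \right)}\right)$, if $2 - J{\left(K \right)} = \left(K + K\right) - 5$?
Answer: $-864$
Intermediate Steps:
$J{\left(K \right)} = 7 - 2 K$ ($J{\left(K \right)} = 2 - \left(\left(K + K\right) - 5\right) = 2 - \left(2 K - 5\right) = 2 - \left(-5 + 2 K\right) = 7 - 2 K$)
$- 18 \left(59 + J{\left(5 - -4 \right)}\right) = - 18 \left(59 + \left(7 - 2 \left(5 - -4\right)\right)\right) = - 18 \left(59 + \left(7 - 2 \left(5 + 4\right)\right)\right) = - 18 \left(59 + \left(7 - 18\right)\right) = - 18 \left(59 - 11\right) = \left(-18\right) 48 = -864$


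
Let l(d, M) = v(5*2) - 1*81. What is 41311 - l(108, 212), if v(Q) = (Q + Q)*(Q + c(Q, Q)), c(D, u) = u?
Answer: 40992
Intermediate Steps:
v(Q) = 4*Q² (v(Q) = (Q + Q)*(Q + Q) = (2*Q)*(2*Q) = 4*Q²)
l(d, M) = 319 (l(d, M) = 4*(5*2)² - 1*81 = 4*10² - 81 = 4*100 - 81 = 400 - 81 = 319)
41311 - l(108, 212) = 41311 - 1*319 = 41311 - 319 = 40992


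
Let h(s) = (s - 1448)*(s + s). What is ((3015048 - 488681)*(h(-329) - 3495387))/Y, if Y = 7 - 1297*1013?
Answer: 5876635332407/1313854 ≈ 4.4728e+6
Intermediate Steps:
h(s) = 2*s*(-1448 + s) (h(s) = (-1448 + s)*(2*s) = 2*s*(-1448 + s))
Y = -1313854 (Y = 7 - 1313861 = -1313854)
((3015048 - 488681)*(h(-329) - 3495387))/Y = ((3015048 - 488681)*(2*(-329)*(-1448 - 329) - 3495387))/(-1313854) = (2526367*(2*(-329)*(-1777) - 3495387))*(-1/1313854) = (2526367*(1169266 - 3495387))*(-1/1313854) = (2526367*(-2326121))*(-1/1313854) = -5876635332407*(-1/1313854) = 5876635332407/1313854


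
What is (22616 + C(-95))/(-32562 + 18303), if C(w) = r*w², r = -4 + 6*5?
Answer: -257266/14259 ≈ -18.042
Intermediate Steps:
r = 26 (r = -4 + 30 = 26)
C(w) = 26*w²
(22616 + C(-95))/(-32562 + 18303) = (22616 + 26*(-95)²)/(-32562 + 18303) = (22616 + 26*9025)/(-14259) = (22616 + 234650)*(-1/14259) = 257266*(-1/14259) = -257266/14259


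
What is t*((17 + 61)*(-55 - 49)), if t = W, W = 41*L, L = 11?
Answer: -3658512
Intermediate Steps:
W = 451 (W = 41*11 = 451)
t = 451
t*((17 + 61)*(-55 - 49)) = 451*((17 + 61)*(-55 - 49)) = 451*(78*(-104)) = 451*(-8112) = -3658512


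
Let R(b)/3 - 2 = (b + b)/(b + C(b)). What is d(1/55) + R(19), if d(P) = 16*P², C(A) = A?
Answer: 27241/3025 ≈ 9.0053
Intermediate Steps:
R(b) = 9 (R(b) = 6 + 3*((b + b)/(b + b)) = 6 + 3*((2*b)/((2*b))) = 6 + 3*((2*b)*(1/(2*b))) = 6 + 3*1 = 6 + 3 = 9)
d(1/55) + R(19) = 16*(1/55)² + 9 = 16*(1/3025) + 9 = 16/3025 + 9 = 27241/3025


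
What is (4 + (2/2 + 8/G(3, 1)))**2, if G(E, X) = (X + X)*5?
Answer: 841/25 ≈ 33.640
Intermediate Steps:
G(E, X) = 10*X (G(E, X) = (2*X)*5 = 10*X)
(4 + (2/2 + 8/G(3, 1)))**2 = (4 + (2/2 + 8/((10*1))))**2 = (4 + (2*(1/2) + 8/10))**2 = (4 + (1 + 8*(1/10)))**2 = (4 + (1 + 4/5))**2 = (4 + 9/5)**2 = (29/5)**2 = 841/25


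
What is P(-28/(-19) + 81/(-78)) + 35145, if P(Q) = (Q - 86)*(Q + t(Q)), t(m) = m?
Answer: 4279234775/122018 ≈ 35071.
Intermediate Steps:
P(Q) = 2*Q*(-86 + Q) (P(Q) = (Q - 86)*(Q + Q) = (-86 + Q)*(2*Q) = 2*Q*(-86 + Q))
P(-28/(-19) + 81/(-78)) + 35145 = 2*(-28/(-19) + 81/(-78))*(-86 + (-28/(-19) + 81/(-78))) + 35145 = 2*(-28*(-1/19) + 81*(-1/78))*(-86 + (-28*(-1/19) + 81*(-1/78))) + 35145 = 2*(28/19 - 27/26)*(-86 + (28/19 - 27/26)) + 35145 = 2*(215/494)*(-86 + 215/494) + 35145 = 2*(215/494)*(-42269/494) + 35145 = -9087835/122018 + 35145 = 4279234775/122018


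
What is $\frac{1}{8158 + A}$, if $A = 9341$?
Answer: $\frac{1}{17499} \approx 5.7146 \cdot 10^{-5}$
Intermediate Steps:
$\frac{1}{8158 + A} = \frac{1}{8158 + 9341} = \frac{1}{17499}$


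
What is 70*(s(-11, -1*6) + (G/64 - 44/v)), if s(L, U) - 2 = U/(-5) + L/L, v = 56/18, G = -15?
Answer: -22797/32 ≈ -712.41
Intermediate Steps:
v = 28/9 (v = 56*(1/18) = 28/9 ≈ 3.1111)
s(L, U) = 3 - U/5 (s(L, U) = 2 + (U/(-5) + L/L) = 2 + (U*(-⅕) + 1) = 2 + (-U/5 + 1) = 2 + (1 - U/5) = 3 - U/5)
70*(s(-11, -1*6) + (G/64 - 44/v)) = 70*((3 - (-1)*6/5) + (-15/64 - 44/28/9)) = 70*((3 - ⅕*(-6)) + (-15*1/64 - 44*9/28)) = 70*((3 + 6/5) + (-15/64 - 99/7)) = 70*(21/5 - 6441/448) = 70*(-22797/2240) = -22797/32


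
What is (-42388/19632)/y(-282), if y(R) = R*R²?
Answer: 10597/110065669344 ≈ 9.6279e-8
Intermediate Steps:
y(R) = R³
(-42388/19632)/y(-282) = (-42388/19632)/((-282)³) = -42388*1/19632/(-22425768) = -10597/4908*(-1/22425768) = 10597/110065669344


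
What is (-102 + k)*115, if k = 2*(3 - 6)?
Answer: -12420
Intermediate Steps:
k = -6 (k = 2*(-3) = -6)
(-102 + k)*115 = (-102 - 6)*115 = -108*115 = -12420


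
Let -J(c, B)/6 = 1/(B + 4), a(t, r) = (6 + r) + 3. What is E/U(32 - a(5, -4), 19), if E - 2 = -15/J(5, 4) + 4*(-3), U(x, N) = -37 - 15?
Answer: -5/26 ≈ -0.19231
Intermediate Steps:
a(t, r) = 9 + r
U(x, N) = -52
J(c, B) = -6/(4 + B) (J(c, B) = -6/(B + 4) = -6/(4 + B))
E = 10 (E = 2 + (-15/((-6/(4 + 4))) + 4*(-3)) = 2 + (-15/((-6/8)) - 12) = 2 + (-15/((-6*⅛)) - 12) = 2 + (-15/(-¾) - 12) = 2 + (-15*(-4/3) - 12) = 2 + (20 - 12) = 2 + 8 = 10)
E/U(32 - a(5, -4), 19) = 10/(-52) = 10*(-1/52) = -5/26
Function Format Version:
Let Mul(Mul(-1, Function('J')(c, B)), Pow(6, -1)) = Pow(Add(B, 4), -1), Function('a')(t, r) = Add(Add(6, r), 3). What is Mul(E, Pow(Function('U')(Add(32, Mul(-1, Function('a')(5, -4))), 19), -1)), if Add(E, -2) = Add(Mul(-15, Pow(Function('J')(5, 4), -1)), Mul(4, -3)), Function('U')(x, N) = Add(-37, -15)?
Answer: Rational(-5, 26) ≈ -0.19231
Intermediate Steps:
Function('a')(t, r) = Add(9, r)
Function('U')(x, N) = -52
Function('J')(c, B) = Mul(-6, Pow(Add(4, B), -1)) (Function('J')(c, B) = Mul(-6, Pow(Add(B, 4), -1)) = Mul(-6, Pow(Add(4, B), -1)))
E = 10 (E = Add(2, Add(Mul(-15, Pow(Mul(-6, Pow(Add(4, 4), -1)), -1)), Mul(4, -3))) = Add(2, Add(Mul(-15, Pow(Mul(-6, Pow(8, -1)), -1)), -12)) = Add(2, Add(Mul(-15, Pow(Mul(-6, Rational(1, 8)), -1)), -12)) = Add(2, Add(Mul(-15, Pow(Rational(-3, 4), -1)), -12)) = Add(2, Add(Mul(-15, Rational(-4, 3)), -12)) = Add(2, Add(20, -12)) = Add(2, 8) = 10)
Mul(E, Pow(Function('U')(Add(32, Mul(-1, Function('a')(5, -4))), 19), -1)) = Mul(10, Pow(-52, -1)) = Mul(10, Rational(-1, 52)) = Rational(-5, 26)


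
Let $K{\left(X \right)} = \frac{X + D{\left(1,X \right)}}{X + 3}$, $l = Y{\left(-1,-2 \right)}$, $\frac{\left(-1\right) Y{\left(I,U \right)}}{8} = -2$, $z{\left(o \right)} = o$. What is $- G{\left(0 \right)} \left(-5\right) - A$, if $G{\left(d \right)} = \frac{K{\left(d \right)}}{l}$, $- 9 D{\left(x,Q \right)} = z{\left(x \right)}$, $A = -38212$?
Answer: $\frac{16507579}{432} \approx 38212.0$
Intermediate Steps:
$Y{\left(I,U \right)} = 16$ ($Y{\left(I,U \right)} = \left(-8\right) \left(-2\right) = 16$)
$D{\left(x,Q \right)} = - \frac{x}{9}$
$l = 16$
$K{\left(X \right)} = \frac{- \frac{1}{9} + X}{3 + X}$ ($K{\left(X \right)} = \frac{X - \frac{1}{9}}{X + 3} = \frac{X - \frac{1}{9}}{3 + X} = \frac{- \frac{1}{9} + X}{3 + X}$)
$G{\left(d \right)} = \frac{- \frac{1}{9} + d}{16 \left(3 + d\right)}$ ($G{\left(d \right)} = \frac{\frac{1}{3 + d} \left(- \frac{1}{9} + d\right)}{16} = \frac{- \frac{1}{9} + d}{3 + d} \frac{1}{16} = \frac{- \frac{1}{9} + d}{16 \left(3 + d\right)}$)
$- G{\left(0 \right)} \left(-5\right) - A = - \frac{-1 + 9 \cdot 0}{144 \left(3 + 0\right)} \left(-5\right) - -38212 = - \frac{-1 + 0}{144 \cdot 3} \left(-5\right) + 38212 = - \frac{-1}{144 \cdot 3} \left(-5\right) + 38212 = \left(-1\right) \left(- \frac{1}{432}\right) \left(-5\right) + 38212 = \frac{1}{432} \left(-5\right) + 38212 = - \frac{5}{432} + 38212 = \frac{16507579}{432}$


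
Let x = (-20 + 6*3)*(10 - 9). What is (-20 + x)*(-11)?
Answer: 242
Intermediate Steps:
x = -2 (x = (-20 + 18)*1 = -2*1 = -2)
(-20 + x)*(-11) = (-20 - 2)*(-11) = -22*(-11) = 242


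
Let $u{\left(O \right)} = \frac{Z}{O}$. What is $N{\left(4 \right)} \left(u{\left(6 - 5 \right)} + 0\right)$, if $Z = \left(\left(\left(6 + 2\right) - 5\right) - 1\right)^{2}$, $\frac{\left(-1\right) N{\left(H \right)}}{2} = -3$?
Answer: $24$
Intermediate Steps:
$N{\left(H \right)} = 6$ ($N{\left(H \right)} = \left(-2\right) \left(-3\right) = 6$)
$Z = 4$ ($Z = \left(\left(8 - 5\right) - 1\right)^{2} = \left(3 - 1\right)^{2} = 2^{2} = 4$)
$u{\left(O \right)} = \frac{4}{O}$
$N{\left(4 \right)} \left(u{\left(6 - 5 \right)} + 0\right) = 6 \left(\frac{4}{6 - 5} + 0\right) = 6 \left(\frac{4}{1} + 0\right) = 6 \left(4 \cdot 1 + 0\right) = 6 \left(4 + 0\right) = 6 \cdot 4 = 24$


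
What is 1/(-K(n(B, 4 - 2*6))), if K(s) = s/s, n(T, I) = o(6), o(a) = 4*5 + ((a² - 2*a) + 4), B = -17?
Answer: -1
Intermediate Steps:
o(a) = 24 + a² - 2*a (o(a) = 20 + (4 + a² - 2*a) = 24 + a² - 2*a)
n(T, I) = 48 (n(T, I) = 24 + 6² - 2*6 = 24 + 36 - 12 = 48)
K(s) = 1
1/(-K(n(B, 4 - 2*6))) = 1/(-1*1) = 1/(-1) = -1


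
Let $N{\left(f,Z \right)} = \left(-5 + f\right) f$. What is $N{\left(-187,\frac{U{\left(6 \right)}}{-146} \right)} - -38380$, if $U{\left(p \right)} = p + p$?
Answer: $74284$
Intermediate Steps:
$U{\left(p \right)} = 2 p$
$N{\left(f,Z \right)} = f \left(-5 + f\right)$
$N{\left(-187,\frac{U{\left(6 \right)}}{-146} \right)} - -38380 = - 187 \left(-5 - 187\right) - -38380 = \left(-187\right) \left(-192\right) + 38380 = 35904 + 38380 = 74284$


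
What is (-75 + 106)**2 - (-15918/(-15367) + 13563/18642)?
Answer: 91598018359/95490538 ≈ 959.24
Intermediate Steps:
(-75 + 106)**2 - (-15918/(-15367) + 13563/18642) = 31**2 - (-15918*(-1/15367) + 13563*(1/18642)) = 961 - (15918/15367 + 4521/6214) = 961 - 1*168388659/95490538 = 961 - 168388659/95490538 = 91598018359/95490538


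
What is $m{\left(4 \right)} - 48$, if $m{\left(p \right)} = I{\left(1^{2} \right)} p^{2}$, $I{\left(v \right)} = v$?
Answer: $-32$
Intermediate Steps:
$m{\left(p \right)} = p^{2}$ ($m{\left(p \right)} = 1^{2} p^{2} = 1 p^{2} = p^{2}$)
$m{\left(4 \right)} - 48 = 4^{2} - 48 = 16 - 48 = -32$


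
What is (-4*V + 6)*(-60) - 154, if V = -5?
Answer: -1714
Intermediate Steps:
(-4*V + 6)*(-60) - 154 = (-4*(-5) + 6)*(-60) - 154 = (20 + 6)*(-60) - 154 = 26*(-60) - 154 = -1560 - 154 = -1714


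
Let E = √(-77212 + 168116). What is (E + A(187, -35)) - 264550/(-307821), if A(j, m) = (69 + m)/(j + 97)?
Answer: 42799057/43710582 + 2*√22726 ≈ 302.48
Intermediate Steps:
E = 2*√22726 (E = √90904 = 2*√22726 ≈ 301.50)
A(j, m) = (69 + m)/(97 + j)
(E + A(187, -35)) - 264550/(-307821) = (2*√22726 + (69 - 35)/(97 + 187)) - 264550/(-307821) = (2*√22726 + 34/284) - 264550*(-1/307821) = (2*√22726 + (1/284)*34) + 264550/307821 = (2*√22726 + 17/142) + 264550/307821 = (17/142 + 2*√22726) + 264550/307821 = 42799057/43710582 + 2*√22726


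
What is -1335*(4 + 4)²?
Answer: -85440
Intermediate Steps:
-1335*(4 + 4)² = -1335*8² = -1335*64 = -85440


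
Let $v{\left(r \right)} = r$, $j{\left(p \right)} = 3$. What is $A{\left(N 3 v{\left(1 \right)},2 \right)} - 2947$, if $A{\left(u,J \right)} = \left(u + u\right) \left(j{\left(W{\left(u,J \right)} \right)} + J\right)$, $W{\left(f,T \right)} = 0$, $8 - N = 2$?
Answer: $-2767$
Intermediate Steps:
$N = 6$ ($N = 8 - 2 = 6$)
$A{\left(u,J \right)} = 2 u \left(3 + J\right)$ ($A{\left(u,J \right)} = \left(u + u\right) \left(3 + J\right) = 2 u \left(3 + J\right)$)
$A{\left(N 3 v{\left(1 \right)},2 \right)} - 2947 = 2 \cdot 6 \cdot 3 \cdot 1 \left(3 + 2\right) - 2947 = 2 \cdot 18 \cdot 1 \cdot 5 - 2947 = 2 \cdot 18 \cdot 5 - 2947 = 180 - 2947 = -2767$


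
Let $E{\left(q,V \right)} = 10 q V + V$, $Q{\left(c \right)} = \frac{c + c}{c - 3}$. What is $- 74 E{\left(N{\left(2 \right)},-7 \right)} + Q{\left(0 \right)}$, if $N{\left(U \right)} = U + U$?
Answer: $21238$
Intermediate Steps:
$Q{\left(c \right)} = \frac{2 c}{-3 + c}$
$N{\left(U \right)} = 2 U$
$E{\left(q,V \right)} = V + 10 V q$ ($E{\left(q,V \right)} = 10 V q + V = V + 10 V q$)
$- 74 E{\left(N{\left(2 \right)},-7 \right)} + Q{\left(0 \right)} = - 74 \left(- 7 \left(1 + 10 \cdot 2 \cdot 2\right)\right) + 2 \cdot 0 \frac{1}{-3 + 0} = - 74 \left(- 7 \left(1 + 10 \cdot 4\right)\right) + 2 \cdot 0 \frac{1}{-3} = - 74 \left(- 7 \left(1 + 40\right)\right) + 2 \cdot 0 \left(- \frac{1}{3}\right) = - 74 \left(\left(-7\right) 41\right) + 0 = \left(-74\right) \left(-287\right) + 0 = 21238 + 0 = 21238$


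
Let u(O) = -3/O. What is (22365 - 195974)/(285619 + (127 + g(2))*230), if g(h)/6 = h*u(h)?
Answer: -173609/310689 ≈ -0.55879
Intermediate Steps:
g(h) = -18 (g(h) = 6*(h*(-3/h)) = 6*(-3) = -18)
(22365 - 195974)/(285619 + (127 + g(2))*230) = (22365 - 195974)/(285619 + (127 - 18)*230) = -173609/(285619 + 109*230) = -173609/(285619 + 25070) = -173609/310689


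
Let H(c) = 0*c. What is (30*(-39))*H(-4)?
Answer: 0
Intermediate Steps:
H(c) = 0
(30*(-39))*H(-4) = (30*(-39))*0 = -1170*0 = 0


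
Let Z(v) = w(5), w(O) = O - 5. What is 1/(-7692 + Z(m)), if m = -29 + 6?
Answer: -1/7692 ≈ -0.00013001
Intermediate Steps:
w(O) = -5 + O
m = -23
Z(v) = 0 (Z(v) = -5 + 5 = 0)
1/(-7692 + Z(m)) = 1/(-7692 + 0) = 1/(-7692) = -1/7692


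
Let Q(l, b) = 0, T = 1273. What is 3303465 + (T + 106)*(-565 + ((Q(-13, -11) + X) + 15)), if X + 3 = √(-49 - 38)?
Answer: 2540878 + 1379*I*√87 ≈ 2.5409e+6 + 12862.0*I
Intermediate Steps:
X = -3 + I*√87 (X = -3 + √(-49 - 38) = -3 + √(-87) = -3 + I*√87 ≈ -3.0 + 9.3274*I)
3303465 + (T + 106)*(-565 + ((Q(-13, -11) + X) + 15)) = 3303465 + (1273 + 106)*(-565 + ((0 + (-3 + I*√87)) + 15)) = 3303465 + 1379*(-565 + ((-3 + I*√87) + 15)) = 3303465 + 1379*(-565 + (12 + I*√87)) = 3303465 + 1379*(-553 + I*√87) = 3303465 + (-762587 + 1379*I*√87) = 2540878 + 1379*I*√87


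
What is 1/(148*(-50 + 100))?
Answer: 1/7400 ≈ 0.00013514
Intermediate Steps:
1/(148*(-50 + 100)) = 1/(148*50) = 1/7400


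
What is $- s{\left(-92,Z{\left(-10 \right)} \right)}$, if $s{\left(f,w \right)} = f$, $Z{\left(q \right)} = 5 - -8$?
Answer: $92$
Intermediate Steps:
$Z{\left(q \right)} = 13$ ($Z{\left(q \right)} = 5 + 8 = 13$)
$- s{\left(-92,Z{\left(-10 \right)} \right)} = \left(-1\right) \left(-92\right) = 92$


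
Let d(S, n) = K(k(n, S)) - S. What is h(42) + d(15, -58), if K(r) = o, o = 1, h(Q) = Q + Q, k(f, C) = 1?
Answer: 70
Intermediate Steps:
h(Q) = 2*Q
K(r) = 1
d(S, n) = 1 - S
h(42) + d(15, -58) = 2*42 + (1 - 1*15) = 84 + (1 - 15) = 84 - 14 = 70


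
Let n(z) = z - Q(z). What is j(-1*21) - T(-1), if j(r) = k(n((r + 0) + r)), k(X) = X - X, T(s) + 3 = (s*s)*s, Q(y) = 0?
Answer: 4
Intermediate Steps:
n(z) = z (n(z) = z - 1*0 = z + 0 = z)
T(s) = -3 + s**3 (T(s) = -3 + (s*s)*s = -3 + s**2*s = -3 + s**3)
k(X) = 0
j(r) = 0
j(-1*21) - T(-1) = 0 - (-3 + (-1)**3) = 0 - (-3 - 1) = 0 - 1*(-4) = 0 + 4 = 4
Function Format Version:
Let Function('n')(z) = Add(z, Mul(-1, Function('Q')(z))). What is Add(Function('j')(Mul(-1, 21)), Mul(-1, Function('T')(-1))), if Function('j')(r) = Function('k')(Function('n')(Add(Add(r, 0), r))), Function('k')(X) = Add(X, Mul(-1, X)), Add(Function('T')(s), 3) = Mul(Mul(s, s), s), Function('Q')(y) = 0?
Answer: 4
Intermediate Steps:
Function('n')(z) = z (Function('n')(z) = Add(z, Mul(-1, 0)) = Add(z, 0) = z)
Function('T')(s) = Add(-3, Pow(s, 3)) (Function('T')(s) = Add(-3, Mul(Mul(s, s), s)) = Add(-3, Mul(Pow(s, 2), s)) = Add(-3, Pow(s, 3)))
Function('k')(X) = 0
Function('j')(r) = 0
Add(Function('j')(Mul(-1, 21)), Mul(-1, Function('T')(-1))) = Add(0, Mul(-1, Add(-3, Pow(-1, 3)))) = Add(0, Mul(-1, Add(-3, -1))) = Add(0, Mul(-1, -4)) = Add(0, 4) = 4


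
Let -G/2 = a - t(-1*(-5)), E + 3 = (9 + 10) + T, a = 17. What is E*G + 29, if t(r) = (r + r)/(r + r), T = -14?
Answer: -35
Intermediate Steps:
E = 2 (E = -3 + ((9 + 10) - 14) = -3 + (19 - 14) = -3 + 5 = 2)
t(r) = 1 (t(r) = (2*r)/((2*r)) = (2*r)*(1/(2*r)) = 1)
G = -32 (G = -2*(17 - 1*1) = -2*(17 - 1) = -2*16 = -32)
E*G + 29 = 2*(-32) + 29 = -64 + 29 = -35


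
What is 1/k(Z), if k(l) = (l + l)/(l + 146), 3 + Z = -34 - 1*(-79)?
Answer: 47/21 ≈ 2.2381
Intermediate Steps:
Z = 42 (Z = -3 + (-34 - 1*(-79)) = -3 + (-34 + 79) = -3 + 45 = 42)
k(l) = 2*l/(146 + l) (k(l) = (2*l)/(146 + l) = 2*l/(146 + l))
1/k(Z) = 1/(2*42/(146 + 42)) = 1/(2*42/188) = 1/(2*42*(1/188)) = 1/(21/47) = 47/21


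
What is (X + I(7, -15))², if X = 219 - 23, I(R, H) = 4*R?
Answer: 50176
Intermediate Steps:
X = 196
(X + I(7, -15))² = (196 + 4*7)² = (196 + 28)² = 224² = 50176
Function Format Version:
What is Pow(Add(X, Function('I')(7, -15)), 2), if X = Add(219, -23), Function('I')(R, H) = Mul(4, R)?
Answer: 50176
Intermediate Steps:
X = 196
Pow(Add(X, Function('I')(7, -15)), 2) = Pow(Add(196, Mul(4, 7)), 2) = Pow(Add(196, 28), 2) = Pow(224, 2) = 50176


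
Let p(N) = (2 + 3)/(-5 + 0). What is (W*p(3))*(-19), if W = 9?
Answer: 171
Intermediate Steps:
p(N) = -1 (p(N) = 5/(-5) = 5*(-1/5) = -1)
(W*p(3))*(-19) = (9*(-1))*(-19) = -9*(-19) = 171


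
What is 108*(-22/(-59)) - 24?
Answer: 960/59 ≈ 16.271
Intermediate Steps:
108*(-22/(-59)) - 24 = 108*(-22*(-1/59)) - 24 = 108*(22/59) - 24 = 2376/59 - 24 = 960/59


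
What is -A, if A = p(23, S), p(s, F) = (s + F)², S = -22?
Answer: -1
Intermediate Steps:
p(s, F) = (F + s)²
A = 1 (A = (-22 + 23)² = 1² = 1)
-A = -1*1 = -1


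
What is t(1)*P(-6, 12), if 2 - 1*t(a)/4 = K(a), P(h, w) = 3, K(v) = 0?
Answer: 24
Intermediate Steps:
t(a) = 8 (t(a) = 8 - 4*0 = 8 + 0 = 8)
t(1)*P(-6, 12) = 8*3 = 24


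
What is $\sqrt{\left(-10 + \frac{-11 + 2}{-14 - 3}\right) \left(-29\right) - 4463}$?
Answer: $\frac{i \sqrt{1210434}}{17} \approx 64.718 i$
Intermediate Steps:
$\sqrt{\left(-10 + \frac{-11 + 2}{-14 - 3}\right) \left(-29\right) - 4463} = \sqrt{\left(-10 - \frac{9}{-17}\right) \left(-29\right) - 4463} = \sqrt{\left(-10 - - \frac{9}{17}\right) \left(-29\right) - 4463} = \sqrt{\left(-10 + \frac{9}{17}\right) \left(-29\right) - 4463} = \sqrt{\left(- \frac{161}{17}\right) \left(-29\right) - 4463} = \sqrt{\frac{4669}{17} - 4463} = \sqrt{- \frac{71202}{17}} = \frac{i \sqrt{1210434}}{17}$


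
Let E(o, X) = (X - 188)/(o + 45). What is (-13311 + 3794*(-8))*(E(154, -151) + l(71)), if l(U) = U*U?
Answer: -43786129660/199 ≈ -2.2003e+8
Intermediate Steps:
E(o, X) = (-188 + X)/(45 + o)
l(U) = U²
(-13311 + 3794*(-8))*(E(154, -151) + l(71)) = (-13311 + 3794*(-8))*((-188 - 151)/(45 + 154) + 71²) = (-13311 - 30352)*(-339/199 + 5041) = -43663*((1/199)*(-339) + 5041) = -43663*(-339/199 + 5041) = -43663*1002820/199 = -43786129660/199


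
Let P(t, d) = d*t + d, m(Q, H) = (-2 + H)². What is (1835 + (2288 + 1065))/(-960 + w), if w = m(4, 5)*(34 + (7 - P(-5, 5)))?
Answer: -5188/411 ≈ -12.623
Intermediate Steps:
P(t, d) = d + d*t
w = 549 (w = (-2 + 5)²*(34 + (7 - 5*(1 - 5))) = 3²*(34 + (7 - 5*(-4))) = 9*(34 + (7 - 1*(-20))) = 9*(34 + (7 + 20)) = 9*(34 + 27) = 9*61 = 549)
(1835 + (2288 + 1065))/(-960 + w) = (1835 + (2288 + 1065))/(-960 + 549) = (1835 + 3353)/(-411) = 5188*(-1/411) = -5188/411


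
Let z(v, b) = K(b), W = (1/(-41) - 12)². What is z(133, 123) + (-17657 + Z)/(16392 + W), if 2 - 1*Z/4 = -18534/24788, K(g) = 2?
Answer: 160707176155/172264212197 ≈ 0.93291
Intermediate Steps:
Z = 68110/6197 (Z = 8 - (-74136)/24788 = 8 - 4*(-9267/12394) = 8 + 18534/6197 = 68110/6197 ≈ 10.991)
W = 243049/1681 (W = (-1/41 - 12)² = (-493/41)² = 243049/1681 ≈ 144.59)
z(v, b) = 2
z(133, 123) + (-17657 + Z)/(16392 + W) = 2 + (-17657 + 68110/6197)/(16392 + 243049/1681) = 2 - 109352319/(6197*27798001/1681) = 2 - 109352319/6197*1681/27798001 = 2 - 183821248239/172264212197 = 160707176155/172264212197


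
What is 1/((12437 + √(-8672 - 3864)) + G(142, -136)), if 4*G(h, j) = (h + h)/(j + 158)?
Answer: 6021070/74909546649 - 968*I*√3134/74909546649 ≈ 8.0378e-5 - 7.2342e-7*I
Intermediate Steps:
G(h, j) = h/(2*(158 + j)) (G(h, j) = ((h + h)/(j + 158))/4 = ((2*h)/(158 + j))/4 = (2*h/(158 + j))/4 = h/(2*(158 + j)))
1/((12437 + √(-8672 - 3864)) + G(142, -136)) = 1/((12437 + √(-8672 - 3864)) + (½)*142/(158 - 136)) = 1/((12437 + √(-12536)) + (½)*142/22) = 1/((12437 + 2*I*√3134) + (½)*142*(1/22)) = 1/((12437 + 2*I*√3134) + 71/22) = 1/(273685/22 + 2*I*√3134)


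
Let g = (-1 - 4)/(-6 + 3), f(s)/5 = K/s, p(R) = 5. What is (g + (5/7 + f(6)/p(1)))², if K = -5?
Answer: 4225/1764 ≈ 2.3951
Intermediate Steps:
f(s) = -25/s (f(s) = 5*(-5/s) = -25/s)
g = 5/3 (g = -5/(-3) = -5*(-⅓) = 5/3 ≈ 1.6667)
(g + (5/7 + f(6)/p(1)))² = (5/3 + (5/7 - 25/6/5))² = (5/3 + (5*(⅐) - 25*⅙*(⅕)))² = (5/3 + (5/7 - 25/6*⅕))² = (5/3 + (5/7 - ⅚))² = (5/3 - 5/42)² = (65/42)² = 4225/1764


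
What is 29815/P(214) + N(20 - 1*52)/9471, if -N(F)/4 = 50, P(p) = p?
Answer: 282335065/2026794 ≈ 139.30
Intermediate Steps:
N(F) = -200 (N(F) = -4*50 = -200)
29815/P(214) + N(20 - 1*52)/9471 = 29815/214 - 200/9471 = 282335065/2026794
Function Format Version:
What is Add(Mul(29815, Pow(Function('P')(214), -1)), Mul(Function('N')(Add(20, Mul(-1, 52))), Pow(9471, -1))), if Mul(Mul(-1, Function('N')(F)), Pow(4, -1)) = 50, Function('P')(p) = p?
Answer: Rational(282335065, 2026794) ≈ 139.30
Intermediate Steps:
Function('N')(F) = -200 (Function('N')(F) = Mul(-4, 50) = -200)
Add(Mul(29815, Pow(Function('P')(214), -1)), Mul(Function('N')(Add(20, Mul(-1, 52))), Pow(9471, -1))) = Add(Mul(29815, Pow(214, -1)), Mul(-200, Pow(9471, -1))) = Add(Mul(29815, Rational(1, 214)), Mul(-200, Rational(1, 9471))) = Add(Rational(29815, 214), Rational(-200, 9471)) = Rational(282335065, 2026794)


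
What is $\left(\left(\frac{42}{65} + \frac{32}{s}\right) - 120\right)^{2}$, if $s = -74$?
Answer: $\frac{82993543396}{5784025} \approx 14349.0$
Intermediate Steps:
$\left(\left(\frac{42}{65} + \frac{32}{s}\right) - 120\right)^{2} = \left(\left(\frac{42}{65} + \frac{32}{-74}\right) - 120\right)^{2} = \left(\left(42 \cdot \frac{1}{65} + 32 \left(- \frac{1}{74}\right)\right) - 120\right)^{2} = \left(\left(\frac{42}{65} - \frac{16}{37}\right) - 120\right)^{2} = \left(\frac{514}{2405} - 120\right)^{2} = \left(- \frac{288086}{2405}\right)^{2} = \frac{82993543396}{5784025}$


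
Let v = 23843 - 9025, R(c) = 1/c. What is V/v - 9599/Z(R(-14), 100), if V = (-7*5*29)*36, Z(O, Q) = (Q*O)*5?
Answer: 493265437/1852250 ≈ 266.31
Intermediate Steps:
Z(O, Q) = 5*O*Q (Z(O, Q) = (O*Q)*5 = 5*O*Q)
V = -36540 (V = -35*29*36 = -1015*36 = -36540)
v = 14818
V/v - 9599/Z(R(-14), 100) = -36540/14818 - 9599/(5*100/(-14)) = -36540*1/14818 - 9599/(5*(-1/14)*100) = -18270/7409 - 9599/(-250/7) = -18270/7409 - 9599*(-7/250) = -18270/7409 + 67193/250 = 493265437/1852250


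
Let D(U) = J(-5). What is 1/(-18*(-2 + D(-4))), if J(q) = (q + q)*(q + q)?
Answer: -1/1764 ≈ -0.00056689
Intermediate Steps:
J(q) = 4*q² (J(q) = (2*q)*(2*q) = 4*q²)
D(U) = 100 (D(U) = 4*(-5)² = 4*25 = 100)
1/(-18*(-2 + D(-4))) = 1/(-18*(-2 + 100)) = 1/(-18*98) = 1/(-1764) = -1/1764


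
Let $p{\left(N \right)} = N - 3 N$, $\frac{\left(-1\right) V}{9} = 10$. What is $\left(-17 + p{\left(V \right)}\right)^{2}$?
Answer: $26569$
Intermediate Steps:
$V = -90$ ($V = \left(-9\right) 10 = -90$)
$p{\left(N \right)} = - 2 N$
$\left(-17 + p{\left(V \right)}\right)^{2} = \left(-17 - -180\right)^{2} = \left(-17 + 180\right)^{2} = 163^{2} = 26569$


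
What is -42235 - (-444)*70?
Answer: -11155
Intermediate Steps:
-42235 - (-444)*70 = -42235 - 1*(-31080) = -42235 + 31080 = -11155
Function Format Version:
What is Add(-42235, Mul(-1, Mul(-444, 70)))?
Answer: -11155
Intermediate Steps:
Add(-42235, Mul(-1, Mul(-444, 70))) = Add(-42235, Mul(-1, -31080)) = Add(-42235, 31080) = -11155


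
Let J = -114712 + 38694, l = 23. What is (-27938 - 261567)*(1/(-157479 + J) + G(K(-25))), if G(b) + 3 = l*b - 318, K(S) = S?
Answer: 60568300180065/233497 ≈ 2.5940e+8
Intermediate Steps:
J = -76018
G(b) = -321 + 23*b (G(b) = -3 + (23*b - 318) = -3 + (-318 + 23*b) = -321 + 23*b)
(-27938 - 261567)*(1/(-157479 + J) + G(K(-25))) = (-27938 - 261567)*(1/(-157479 - 76018) + (-321 + 23*(-25))) = -289505*(1/(-233497) + (-321 - 575)) = -289505*(-1/233497 - 896) = -289505*(-209213313/233497) = 60568300180065/233497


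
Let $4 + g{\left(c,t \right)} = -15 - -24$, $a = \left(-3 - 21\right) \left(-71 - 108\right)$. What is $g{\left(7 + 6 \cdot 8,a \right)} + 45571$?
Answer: $45576$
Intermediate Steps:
$a = 4296$ ($a = \left(-24\right) \left(-179\right) = 4296$)
$g{\left(c,t \right)} = 5$ ($g{\left(c,t \right)} = -4 - -9 = -4 + \left(-15 + 24\right) = -4 + 9 = 5$)
$g{\left(7 + 6 \cdot 8,a \right)} + 45571 = 5 + 45571 = 45576$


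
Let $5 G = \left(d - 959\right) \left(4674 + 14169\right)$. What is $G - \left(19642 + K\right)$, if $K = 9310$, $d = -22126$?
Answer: $-87027083$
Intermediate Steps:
$G = -86998131$ ($G = \frac{\left(-22126 - 959\right) \left(4674 + 14169\right)}{5} = \frac{\left(-23085\right) 18843}{5} = \frac{1}{5} \left(-434990655\right) = -86998131$)
$G - \left(19642 + K\right) = -86998131 - 28952 = -87027083$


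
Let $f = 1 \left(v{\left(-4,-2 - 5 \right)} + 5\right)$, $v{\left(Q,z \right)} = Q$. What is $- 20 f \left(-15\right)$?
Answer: $300$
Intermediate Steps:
$f = 1$ ($f = 1 \left(-4 + 5\right) = 1 \cdot 1 = 1$)
$- 20 f \left(-15\right) = \left(-20\right) 1 \left(-15\right) = \left(-20\right) \left(-15\right) = 300$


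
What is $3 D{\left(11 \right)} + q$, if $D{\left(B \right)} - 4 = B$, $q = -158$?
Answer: $-113$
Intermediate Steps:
$D{\left(B \right)} = 4 + B$
$3 D{\left(11 \right)} + q = 3 \left(4 + 11\right) - 158 = 3 \cdot 15 - 158 = 45 - 158 = -113$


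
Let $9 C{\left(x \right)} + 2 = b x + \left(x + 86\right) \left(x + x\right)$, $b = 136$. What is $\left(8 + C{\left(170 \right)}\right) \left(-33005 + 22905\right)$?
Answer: $- \frac{1113323000}{9} \approx -1.237 \cdot 10^{8}$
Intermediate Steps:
$C{\left(x \right)} = - \frac{2}{9} + \frac{136 x}{9} + \frac{2 x \left(86 + x\right)}{9}$ ($C{\left(x \right)} = - \frac{2}{9} + \frac{136 x + \left(x + 86\right) \left(x + x\right)}{9} = - \frac{2}{9} + \frac{136 x + \left(86 + x\right) 2 x}{9} = - \frac{2}{9} + \frac{136 x + 2 x \left(86 + x\right)}{9} = - \frac{2}{9} + \left(\frac{136 x}{9} + \frac{2 x \left(86 + x\right)}{9}\right) = - \frac{2}{9} + \frac{136 x}{9} + \frac{2 x \left(86 + x\right)}{9}$)
$\left(8 + C{\left(170 \right)}\right) \left(-33005 + 22905\right) = \left(8 + \left(- \frac{2}{9} + \frac{2 \cdot 170^{2}}{9} + \frac{308}{9} \cdot 170\right)\right) \left(-33005 + 22905\right) = \left(8 + \left(- \frac{2}{9} + \frac{2}{9} \cdot 28900 + \frac{52360}{9}\right)\right) \left(-10100\right) = \left(8 + \left(- \frac{2}{9} + \frac{57800}{9} + \frac{52360}{9}\right)\right) \left(-10100\right) = \left(8 + \frac{110158}{9}\right) \left(-10100\right) = \frac{110230}{9} \left(-10100\right) = - \frac{1113323000}{9}$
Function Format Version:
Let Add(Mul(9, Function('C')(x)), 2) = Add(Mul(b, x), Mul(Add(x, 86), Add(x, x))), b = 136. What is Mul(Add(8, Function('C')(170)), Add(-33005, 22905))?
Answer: Rational(-1113323000, 9) ≈ -1.2370e+8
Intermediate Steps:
Function('C')(x) = Add(Rational(-2, 9), Mul(Rational(136, 9), x), Mul(Rational(2, 9), x, Add(86, x))) (Function('C')(x) = Add(Rational(-2, 9), Mul(Rational(1, 9), Add(Mul(136, x), Mul(Add(x, 86), Add(x, x))))) = Add(Rational(-2, 9), Mul(Rational(1, 9), Add(Mul(136, x), Mul(Add(86, x), Mul(2, x))))) = Add(Rational(-2, 9), Mul(Rational(1, 9), Add(Mul(136, x), Mul(2, x, Add(86, x))))) = Add(Rational(-2, 9), Add(Mul(Rational(136, 9), x), Mul(Rational(2, 9), x, Add(86, x)))) = Add(Rational(-2, 9), Mul(Rational(136, 9), x), Mul(Rational(2, 9), x, Add(86, x))))
Mul(Add(8, Function('C')(170)), Add(-33005, 22905)) = Mul(Add(8, Add(Rational(-2, 9), Mul(Rational(2, 9), Pow(170, 2)), Mul(Rational(308, 9), 170))), Add(-33005, 22905)) = Mul(Add(8, Add(Rational(-2, 9), Mul(Rational(2, 9), 28900), Rational(52360, 9))), -10100) = Mul(Add(8, Add(Rational(-2, 9), Rational(57800, 9), Rational(52360, 9))), -10100) = Mul(Add(8, Rational(110158, 9)), -10100) = Mul(Rational(110230, 9), -10100) = Rational(-1113323000, 9)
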